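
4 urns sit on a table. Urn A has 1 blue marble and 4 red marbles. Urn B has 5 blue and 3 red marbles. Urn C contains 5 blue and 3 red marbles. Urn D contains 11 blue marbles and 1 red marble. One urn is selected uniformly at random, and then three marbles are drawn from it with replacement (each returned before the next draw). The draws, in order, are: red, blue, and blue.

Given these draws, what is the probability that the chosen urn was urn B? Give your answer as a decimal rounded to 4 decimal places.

Compute the likelihood of the observed sequence for each case: P(data | urn A) = (4/5)(1/5)(1/5) = 0.032; P(data | urn B) = (3/8)(5/8)(5/8) = 0.14648; P(data | urn C) = (3/8)(5/8)(5/8) = 0.14648; P(data | urn D) = (1/12)(11/12)(11/12) = 0.070023.
Weighting by the prior gives 1/4 · 0.032 = 0.008, 1/4 · 0.14648 = 0.036621, 1/4 · 0.14648 = 0.036621, 1/4 · 0.070023 = 0.017506; these sum to 0.098748.
Therefore the posterior P(urn B | data) = (0.036621) / (0.098748) = 0.37085.

0.3709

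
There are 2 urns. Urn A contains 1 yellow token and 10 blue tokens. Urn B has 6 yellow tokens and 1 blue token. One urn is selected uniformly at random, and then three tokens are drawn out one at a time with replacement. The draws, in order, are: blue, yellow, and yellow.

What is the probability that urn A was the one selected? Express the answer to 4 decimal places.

The likelihood of the observed sequence under each hypothesis: P(data | urn A) = (10/11)(1/11)(1/11) = 0.0075131; P(data | urn B) = (1/7)(6/7)(6/7) = 0.10496.
Multiplying each by its prior: 1/2 · 0.0075131 = 0.0037566, 1/2 · 0.10496 = 0.052478; these sum to 0.056235.
By Bayes' rule, P(urn A | data) = (0.0037566) / (0.056235) = 0.066802.

0.0668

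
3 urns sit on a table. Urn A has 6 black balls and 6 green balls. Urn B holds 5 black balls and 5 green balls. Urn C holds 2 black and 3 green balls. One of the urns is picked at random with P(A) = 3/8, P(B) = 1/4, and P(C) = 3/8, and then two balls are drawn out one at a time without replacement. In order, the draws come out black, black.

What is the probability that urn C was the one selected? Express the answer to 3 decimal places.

Under each hypothesis, the probability of the observed sequence is: P(data | urn A) = (6/12)(5/11) = 0.22727; P(data | urn B) = (5/10)(4/9) = 0.22222; P(data | urn C) = (2/5)(1/4) = 0.1.
Multiplying each by its prior: 3/8 · 0.22727 = 0.085227, 1/4 · 0.22222 = 0.055556, 3/8 · 0.1 = 0.0375; summing to 0.17828.
So P(urn C | data) = (0.0375) / (0.17828) = 0.21034.

0.210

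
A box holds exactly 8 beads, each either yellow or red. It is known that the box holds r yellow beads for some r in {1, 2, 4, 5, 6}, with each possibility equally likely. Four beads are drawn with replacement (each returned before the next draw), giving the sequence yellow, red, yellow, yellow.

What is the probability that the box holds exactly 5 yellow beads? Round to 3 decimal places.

0.335

Compute the likelihood of the observed sequence for each case: P(data | r = 1) = (1/8)(7/8)(1/8)(1/8) = 0.001709; P(data | r = 2) = (2/8)(6/8)(2/8)(2/8) = 0.011719; P(data | r = 4) = (4/8)(4/8)(4/8)(4/8) = 0.0625; P(data | r = 5) = (5/8)(3/8)(5/8)(5/8) = 0.091553; P(data | r = 6) = (6/8)(2/8)(6/8)(6/8) = 0.10547.
Multiplying each by its prior: 1/5 · 0.001709 = 0.0003418, 1/5 · 0.011719 = 0.0023437, 1/5 · 0.0625 = 0.0125, 1/5 · 0.091553 = 0.018311, 1/5 · 0.10547 = 0.021094; summing to 0.05459.
Therefore the posterior P(r = 5 | data) = (0.018311) / (0.05459) = 0.33542.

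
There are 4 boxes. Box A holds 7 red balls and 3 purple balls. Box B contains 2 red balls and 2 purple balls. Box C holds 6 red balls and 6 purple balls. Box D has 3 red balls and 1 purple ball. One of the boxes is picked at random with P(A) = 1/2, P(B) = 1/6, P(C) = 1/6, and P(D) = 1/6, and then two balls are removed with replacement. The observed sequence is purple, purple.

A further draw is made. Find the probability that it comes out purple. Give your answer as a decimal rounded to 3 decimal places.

0.416

Under each hypothesis, the probability of the observed sequence is: P(data | box A) = (3/10)(3/10) = 9/100; P(data | box B) = (2/4)(2/4) = 1/4; P(data | box C) = (6/12)(6/12) = 1/4; P(data | box D) = (1/4)(1/4) = 1/16.
Multiplying each by its prior: 1/2 · 9/100 = 9/200, 1/6 · 1/4 = 1/24, 1/6 · 1/4 = 1/24, 1/6 · 1/16 = 1/96; these sum to 111/800.
Normalising, the posterior is P(box A | data) = 0.32432, P(box B | data) = 0.3003, P(box C | data) = 0.3003, P(box D | data) = 0.075075.
Averaging over the posterior, P(purple next | data) = (3/10)(0.32432) + (1/2)(0.3003) + (1/2)(0.3003) + (1/4)(0.075075) = 0.41637.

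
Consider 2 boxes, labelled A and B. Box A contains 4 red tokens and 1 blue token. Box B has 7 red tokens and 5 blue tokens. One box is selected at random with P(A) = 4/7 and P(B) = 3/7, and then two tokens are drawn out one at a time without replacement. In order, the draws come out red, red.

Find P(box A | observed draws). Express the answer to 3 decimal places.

The likelihood of the observed sequence under each hypothesis: P(data | box A) = (4/5)(3/4) = 3/5; P(data | box B) = (7/12)(6/11) = 7/22.
Multiplying each by its prior: 4/7 · 3/5 = 12/35, 3/7 · 7/22 = 3/22; with total 369/770.
Therefore the posterior P(box A | data) = (12/35) / (369/770) = 88/123.

0.715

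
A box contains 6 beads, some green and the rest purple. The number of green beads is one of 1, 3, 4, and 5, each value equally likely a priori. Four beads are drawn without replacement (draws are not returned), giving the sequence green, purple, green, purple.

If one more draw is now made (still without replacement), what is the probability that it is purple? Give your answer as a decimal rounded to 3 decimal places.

0.300

For each hypothesis, P(data | H) works out to: P(data | r = 1) = (1/6)(5/5)(0/4) = 0; P(data | r = 3) = (3/6)(3/5)(2/4)(2/3) = 1/10; P(data | r = 4) = (4/6)(2/5)(3/4)(1/3) = 1/15; P(data | r = 5) = (5/6)(1/5)(4/4)(0/3) = 0.
Weighting by the prior gives 1/4 · 0 = 0, 1/4 · 1/10 = 1/40, 1/4 · 1/15 = 1/60, 1/4 · 0 = 0; with total 1/24.
Dividing through by the total gives posterior P(r = 1 | data) = 0, P(r = 3 | data) = 3/5, P(r = 4 | data) = 2/5, P(r = 5 | data) = 0.
So P(purple next | data) = Σ P(purple next | H) P(H | data) = (1/2)(3/5) + (0)(2/5) = 3/10.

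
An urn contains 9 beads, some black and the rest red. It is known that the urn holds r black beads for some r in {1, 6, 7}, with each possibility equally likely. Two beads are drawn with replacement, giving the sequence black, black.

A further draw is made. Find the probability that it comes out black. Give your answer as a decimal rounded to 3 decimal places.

Under each hypothesis, the probability of the observed sequence is: P(data | r = 1) = (1/9)(1/9) = 1/81; P(data | r = 6) = (6/9)(6/9) = 4/9; P(data | r = 7) = (7/9)(7/9) = 49/81.
Weighting by the prior gives 1/3 · 1/81 = 1/243, 1/3 · 4/9 = 4/27, 1/3 · 49/81 = 49/243; summing to 86/243.
Dividing through by the total gives posterior P(r = 1 | data) = 1/86, P(r = 6 | data) = 18/43, P(r = 7 | data) = 49/86.
So P(black next | data) = Σ P(black next | H) P(H | data) = (1/9)(1/86) + (2/3)(18/43) + (7/9)(49/86) = 280/387.

0.724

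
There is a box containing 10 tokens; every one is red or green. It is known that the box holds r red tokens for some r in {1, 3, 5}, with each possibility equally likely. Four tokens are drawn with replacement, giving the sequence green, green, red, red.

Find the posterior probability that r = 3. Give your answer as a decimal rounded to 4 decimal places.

0.3845

Compute the likelihood of the observed sequence for each case: P(data | r = 1) = (9/10)(9/10)(1/10)(1/10) = 0.0081; P(data | r = 3) = (7/10)(7/10)(3/10)(3/10) = 0.0441; P(data | r = 5) = (5/10)(5/10)(5/10)(5/10) = 0.0625.
Weighting by the prior gives 1/3 · 0.0081 = 0.0027, 1/3 · 0.0441 = 0.0147, 1/3 · 0.0625 = 0.020833; with total 0.038233.
Hence P(r = 3 | data) = (0.0147) / (0.038233) = 0.38448.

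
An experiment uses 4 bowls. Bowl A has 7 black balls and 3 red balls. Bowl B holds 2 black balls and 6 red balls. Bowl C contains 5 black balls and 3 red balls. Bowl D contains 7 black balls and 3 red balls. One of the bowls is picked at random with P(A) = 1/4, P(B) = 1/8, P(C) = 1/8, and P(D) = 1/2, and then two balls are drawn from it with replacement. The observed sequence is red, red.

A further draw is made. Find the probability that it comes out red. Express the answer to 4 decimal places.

Compute the likelihood of the observed sequence for each case: P(data | bowl A) = (3/10)(3/10) = 0.09; P(data | bowl B) = (6/8)(6/8) = 0.5625; P(data | bowl C) = (3/8)(3/8) = 0.14062; P(data | bowl D) = (3/10)(3/10) = 0.09.
Weighting by the prior gives 1/4 · 0.09 = 0.0225, 1/8 · 0.5625 = 0.070312, 1/8 · 0.14062 = 0.017578, 1/2 · 0.09 = 0.045; these sum to 0.15539.
Normalising, the posterior is P(bowl A | data) = 0.1448, P(bowl B | data) = 0.45249, P(bowl C | data) = 0.11312, P(bowl D | data) = 0.28959.
So P(red next | data) = Σ P(red next | H) P(H | data) = (3/10)(0.1448) + (3/4)(0.45249) + (3/8)(0.11312) + (3/10)(0.28959) = 0.5121.

0.5121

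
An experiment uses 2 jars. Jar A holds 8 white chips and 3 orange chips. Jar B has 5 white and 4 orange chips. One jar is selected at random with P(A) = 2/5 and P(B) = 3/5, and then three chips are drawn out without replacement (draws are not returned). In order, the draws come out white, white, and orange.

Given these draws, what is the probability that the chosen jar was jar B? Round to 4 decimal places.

0.5839

For each hypothesis, P(data | H) works out to: P(data | jar A) = (8/11)(7/10)(3/9) = 0.1697; P(data | jar B) = (5/9)(4/8)(4/7) = 0.15873.
The prior-weighted likelihoods are 2/5 · 0.1697 = 0.067879, 3/5 · 0.15873 = 0.095238; with total 0.16312.
Hence P(jar B | data) = (0.095238) / (0.16312) = 0.58386.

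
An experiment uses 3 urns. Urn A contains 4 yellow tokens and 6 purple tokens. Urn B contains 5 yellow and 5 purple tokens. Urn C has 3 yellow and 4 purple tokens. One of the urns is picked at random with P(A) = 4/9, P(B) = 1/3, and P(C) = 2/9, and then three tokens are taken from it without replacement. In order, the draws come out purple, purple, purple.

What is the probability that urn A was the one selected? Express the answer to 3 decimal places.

0.582

Compute the likelihood of the observed sequence for each case: P(data | urn A) = (6/10)(5/9)(4/8) = 0.16667; P(data | urn B) = (5/10)(4/9)(3/8) = 0.083333; P(data | urn C) = (4/7)(3/6)(2/5) = 0.11429.
The prior-weighted likelihoods are 4/9 · 0.16667 = 0.074074, 1/3 · 0.083333 = 0.027778, 2/9 · 0.11429 = 0.025397; these sum to 0.12725.
So P(urn A | data) = (0.074074) / (0.12725) = 0.58212.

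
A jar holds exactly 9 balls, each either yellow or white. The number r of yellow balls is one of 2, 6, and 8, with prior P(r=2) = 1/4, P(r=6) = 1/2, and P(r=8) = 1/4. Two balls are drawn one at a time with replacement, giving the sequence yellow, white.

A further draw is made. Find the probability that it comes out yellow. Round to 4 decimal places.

For each hypothesis, P(data | H) works out to: P(data | r = 2) = (2/9)(7/9) = 14/81; P(data | r = 6) = (6/9)(3/9) = 2/9; P(data | r = 8) = (8/9)(1/9) = 8/81.
Multiplying each by its prior: 1/4 · 14/81 = 7/162, 1/2 · 2/9 = 1/9, 1/4 · 8/81 = 2/81; summing to 29/162.
Dividing through by the total gives posterior P(r = 2 | data) = 7/29, P(r = 6 | data) = 18/29, P(r = 8 | data) = 4/29.
The predictive probability is P(yellow next | data) = (2/9)(7/29) + (2/3)(18/29) + (8/9)(4/29) = 154/261.

0.5900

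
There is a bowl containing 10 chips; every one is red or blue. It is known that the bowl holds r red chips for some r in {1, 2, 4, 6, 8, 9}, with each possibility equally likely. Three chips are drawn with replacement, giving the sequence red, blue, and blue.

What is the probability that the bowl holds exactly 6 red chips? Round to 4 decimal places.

0.1959

Compute the likelihood of the observed sequence for each case: P(data | r = 1) = (1/10)(9/10)(9/10) = 0.081; P(data | r = 2) = (2/10)(8/10)(8/10) = 0.128; P(data | r = 4) = (4/10)(6/10)(6/10) = 0.144; P(data | r = 6) = (6/10)(4/10)(4/10) = 0.096; P(data | r = 8) = (8/10)(2/10)(2/10) = 0.032; P(data | r = 9) = (9/10)(1/10)(1/10) = 0.009.
The prior-weighted likelihoods are 1/6 · 0.081 = 0.0135, 1/6 · 0.128 = 0.021333, 1/6 · 0.144 = 0.024, 1/6 · 0.096 = 0.016, 1/6 · 0.032 = 0.0053333, 1/6 · 0.009 = 0.0015; summing to 0.081667.
Therefore the posterior P(r = 6 | data) = (0.016) / (0.081667) = 0.19592.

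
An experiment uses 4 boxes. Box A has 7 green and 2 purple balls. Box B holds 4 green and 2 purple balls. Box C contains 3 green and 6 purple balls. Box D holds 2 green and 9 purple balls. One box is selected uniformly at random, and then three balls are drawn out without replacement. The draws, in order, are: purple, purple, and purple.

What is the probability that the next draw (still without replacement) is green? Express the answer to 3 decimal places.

0.330

The likelihood of the observed sequence under each hypothesis: P(data | box A) = (2/9)(1/8)(0/7) = 0; P(data | box B) = (2/6)(1/5)(0/4) = 0; P(data | box C) = (6/9)(5/8)(4/7) = 0.2381; P(data | box D) = (9/11)(8/10)(7/9) = 0.50909.
Weighting by the prior gives 1/4 · 0 = 0, 1/4 · 0 = 0, 1/4 · 0.2381 = 0.059524, 1/4 · 0.50909 = 0.12727; with total 0.1868.
Normalising, the posterior is P(box A | data) = 0, P(box B | data) = 0, P(box C | data) = 0.31866, P(box D | data) = 0.68134.
Averaging over the posterior, P(green next | data) = (1/2)(0.31866) + (1/4)(0.68134) = 0.32966.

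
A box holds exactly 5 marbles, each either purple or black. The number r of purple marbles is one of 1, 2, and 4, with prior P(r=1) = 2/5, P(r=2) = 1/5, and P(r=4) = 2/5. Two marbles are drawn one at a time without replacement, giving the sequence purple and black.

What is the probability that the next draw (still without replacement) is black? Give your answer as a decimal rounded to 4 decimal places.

0.5455

The likelihood of the observed sequence under each hypothesis: P(data | r = 1) = (1/5)(4/4) = 1/5; P(data | r = 2) = (2/5)(3/4) = 3/10; P(data | r = 4) = (4/5)(1/4) = 1/5.
Weighting by the prior gives 2/5 · 1/5 = 2/25, 1/5 · 3/10 = 3/50, 2/5 · 1/5 = 2/25; with total 11/50.
Normalising, the posterior is P(r = 1 | data) = 4/11, P(r = 2 | data) = 3/11, P(r = 4 | data) = 4/11.
Averaging over the posterior, P(black next | data) = (1)(4/11) + (2/3)(3/11) + (0)(4/11) = 6/11.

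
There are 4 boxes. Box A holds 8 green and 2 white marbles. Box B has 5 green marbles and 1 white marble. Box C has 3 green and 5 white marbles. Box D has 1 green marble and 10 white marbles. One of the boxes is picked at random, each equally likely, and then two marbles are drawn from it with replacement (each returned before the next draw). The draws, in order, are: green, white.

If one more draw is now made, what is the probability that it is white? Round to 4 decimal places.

Under each hypothesis, the probability of the observed sequence is: P(data | box A) = (8/10)(2/10) = 0.16; P(data | box B) = (5/6)(1/6) = 0.13889; P(data | box C) = (3/8)(5/8) = 0.23438; P(data | box D) = (1/11)(10/11) = 0.082645.
Multiplying each by its prior: 1/4 · 0.16 = 0.04, 1/4 · 0.13889 = 0.034722, 1/4 · 0.23438 = 0.058594, 1/4 · 0.082645 = 0.020661; these sum to 0.15398.
The posterior is then P(box A | data) = 0.25978, P(box B | data) = 0.2255, P(box C | data) = 0.38054, P(box D | data) = 0.13418.
The predictive probability is P(white next | data) = (1/5)(0.25978) + (1/6)(0.2255) + (5/8)(0.38054) + (10/11)(0.13418) = 0.44936.

0.4494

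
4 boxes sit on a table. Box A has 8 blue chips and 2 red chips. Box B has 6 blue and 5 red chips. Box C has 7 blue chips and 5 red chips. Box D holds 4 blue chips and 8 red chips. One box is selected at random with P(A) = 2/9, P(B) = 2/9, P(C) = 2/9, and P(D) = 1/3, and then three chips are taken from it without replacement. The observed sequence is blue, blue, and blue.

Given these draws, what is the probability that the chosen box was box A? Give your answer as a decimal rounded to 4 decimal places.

0.6027

Under each hypothesis, the probability of the observed sequence is: P(data | box A) = (8/10)(7/9)(6/8) = 0.46667; P(data | box B) = (6/11)(5/10)(4/9) = 0.12121; P(data | box C) = (7/12)(6/11)(5/10) = 0.15909; P(data | box D) = (4/12)(3/11)(2/10) = 0.018182.
The prior-weighted likelihoods are 2/9 · 0.46667 = 0.1037, 2/9 · 0.12121 = 0.026936, 2/9 · 0.15909 = 0.035354, 1/3 · 0.018182 = 0.0060606; summing to 0.17205.
Therefore the posterior P(box A | data) = (0.1037) / (0.17205) = 0.60274.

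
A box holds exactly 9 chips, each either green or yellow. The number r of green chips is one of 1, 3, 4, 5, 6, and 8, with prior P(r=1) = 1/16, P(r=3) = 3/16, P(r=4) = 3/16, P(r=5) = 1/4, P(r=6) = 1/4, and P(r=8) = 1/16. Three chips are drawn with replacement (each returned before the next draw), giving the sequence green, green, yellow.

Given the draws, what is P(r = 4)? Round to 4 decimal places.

Compute the likelihood of the observed sequence for each case: P(data | r = 1) = (1/9)(1/9)(8/9) = 0.010974; P(data | r = 3) = (3/9)(3/9)(6/9) = 0.074074; P(data | r = 4) = (4/9)(4/9)(5/9) = 0.10974; P(data | r = 5) = (5/9)(5/9)(4/9) = 0.13717; P(data | r = 6) = (6/9)(6/9)(3/9) = 0.14815; P(data | r = 8) = (8/9)(8/9)(1/9) = 0.087791.
Multiplying each by its prior: 1/16 · 0.010974 = 0.00068587, 3/16 · 0.074074 = 0.013889, 3/16 · 0.10974 = 0.020576, 1/4 · 0.13717 = 0.034294, 1/4 · 0.14815 = 0.037037, 1/16 · 0.087791 = 0.005487; these sum to 0.11197.
By Bayes' rule, P(r = 4 | data) = (0.020576) / (0.11197) = 0.18377.

0.1838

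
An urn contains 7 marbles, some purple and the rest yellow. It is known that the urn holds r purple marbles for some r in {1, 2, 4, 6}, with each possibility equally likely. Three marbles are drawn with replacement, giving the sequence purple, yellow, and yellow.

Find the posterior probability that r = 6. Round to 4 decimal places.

For each hypothesis, P(data | H) works out to: P(data | r = 1) = (1/7)(6/7)(6/7) = 36/343; P(data | r = 2) = (2/7)(5/7)(5/7) = 50/343; P(data | r = 4) = (4/7)(3/7)(3/7) = 36/343; P(data | r = 6) = (6/7)(1/7)(1/7) = 6/343.
Weighting by the prior gives 1/4 · 36/343 = 9/343, 1/4 · 50/343 = 25/686, 1/4 · 36/343 = 9/343, 1/4 · 6/343 = 3/686; summing to 32/343.
Hence P(r = 6 | data) = (3/686) / (32/343) = 3/64.

0.0469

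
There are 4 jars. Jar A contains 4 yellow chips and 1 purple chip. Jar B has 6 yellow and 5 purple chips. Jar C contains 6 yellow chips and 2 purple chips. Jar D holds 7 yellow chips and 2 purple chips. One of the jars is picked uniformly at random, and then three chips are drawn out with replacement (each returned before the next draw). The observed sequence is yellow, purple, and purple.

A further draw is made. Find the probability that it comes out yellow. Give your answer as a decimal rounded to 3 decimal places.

0.661

Compute the likelihood of the observed sequence for each case: P(data | jar A) = (4/5)(1/5)(1/5) = 0.032; P(data | jar B) = (6/11)(5/11)(5/11) = 0.1127; P(data | jar C) = (6/8)(2/8)(2/8) = 0.046875; P(data | jar D) = (7/9)(2/9)(2/9) = 0.038409.
Weighting by the prior gives 1/4 · 0.032 = 0.008, 1/4 · 0.1127 = 0.028174, 1/4 · 0.046875 = 0.011719, 1/4 · 0.038409 = 0.0096022; with total 0.057495.
Dividing through by the total gives posterior P(jar A | data) = 0.13914, P(jar B | data) = 0.49003, P(jar C | data) = 0.20382, P(jar D | data) = 0.16701.
So P(yellow next | data) = Σ P(yellow next | H) P(H | data) = (4/5)(0.13914) + (6/11)(0.49003) + (3/4)(0.20382) + (7/9)(0.16701) = 0.66136.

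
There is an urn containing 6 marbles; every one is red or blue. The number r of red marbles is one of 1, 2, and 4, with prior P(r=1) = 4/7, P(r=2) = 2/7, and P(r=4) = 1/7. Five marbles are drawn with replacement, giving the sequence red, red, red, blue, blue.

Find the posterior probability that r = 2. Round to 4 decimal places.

0.4183

Compute the likelihood of the observed sequence for each case: P(data | r = 1) = (1/6)(1/6)(1/6)(5/6)(5/6) = 0.003215; P(data | r = 2) = (2/6)(2/6)(2/6)(4/6)(4/6) = 0.016461; P(data | r = 4) = (4/6)(4/6)(4/6)(2/6)(2/6) = 0.032922.
Weighting by the prior gives 4/7 · 0.003215 = 0.0018372, 2/7 · 0.016461 = 0.0047031, 1/7 · 0.032922 = 0.0047031; these sum to 0.011243.
By Bayes' rule, P(r = 2 | data) = (0.0047031) / (0.011243) = 0.4183.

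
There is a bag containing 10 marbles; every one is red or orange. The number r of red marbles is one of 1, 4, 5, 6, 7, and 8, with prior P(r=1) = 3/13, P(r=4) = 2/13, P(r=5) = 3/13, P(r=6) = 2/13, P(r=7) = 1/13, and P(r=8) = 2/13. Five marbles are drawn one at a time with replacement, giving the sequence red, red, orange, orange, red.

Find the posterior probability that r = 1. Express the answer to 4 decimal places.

Compute the likelihood of the observed sequence for each case: P(data | r = 1) = (1/10)(1/10)(9/10)(9/10)(1/10) = 0.00081; P(data | r = 4) = (4/10)(4/10)(6/10)(6/10)(4/10) = 0.02304; P(data | r = 5) = (5/10)(5/10)(5/10)(5/10)(5/10) = 0.03125; P(data | r = 6) = (6/10)(6/10)(4/10)(4/10)(6/10) = 0.03456; P(data | r = 7) = (7/10)(7/10)(3/10)(3/10)(7/10) = 0.03087; P(data | r = 8) = (8/10)(8/10)(2/10)(2/10)(8/10) = 0.02048.
Weighting by the prior gives 3/13 · 0.00081 = 0.00018692, 2/13 · 0.02304 = 0.0035446, 3/13 · 0.03125 = 0.0072115, 2/13 · 0.03456 = 0.0053169, 1/13 · 0.03087 = 0.0023746, 2/13 · 0.02048 = 0.0031508; summing to 0.021785.
Therefore the posterior P(r = 1 | data) = (0.00018692) / (0.021785) = 0.0085802.

0.0086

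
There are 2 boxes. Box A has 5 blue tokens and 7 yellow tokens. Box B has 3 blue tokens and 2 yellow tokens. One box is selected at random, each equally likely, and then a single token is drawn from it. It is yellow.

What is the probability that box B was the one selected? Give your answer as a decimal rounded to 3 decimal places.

0.407

For each hypothesis, P(data | H) works out to: P(data | box A) = (7/12) = 7/12; P(data | box B) = (2/5) = 2/5.
Weighting by the prior gives 1/2 · 7/12 = 7/24, 1/2 · 2/5 = 1/5; these sum to 59/120.
So P(box B | data) = (1/5) / (59/120) = 24/59.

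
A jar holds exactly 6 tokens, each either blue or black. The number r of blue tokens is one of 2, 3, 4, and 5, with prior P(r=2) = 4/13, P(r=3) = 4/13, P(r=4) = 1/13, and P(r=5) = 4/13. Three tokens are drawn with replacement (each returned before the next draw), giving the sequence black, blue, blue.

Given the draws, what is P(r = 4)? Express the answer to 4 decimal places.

For each hypothesis, P(data | H) works out to: P(data | r = 2) = (4/6)(2/6)(2/6) = 2/27; P(data | r = 3) = (3/6)(3/6)(3/6) = 1/8; P(data | r = 4) = (2/6)(4/6)(4/6) = 4/27; P(data | r = 5) = (1/6)(5/6)(5/6) = 25/216.
Weighting by the prior gives 4/13 · 2/27 = 8/351, 4/13 · 1/8 = 1/26, 1/13 · 4/27 = 4/351, 4/13 · 25/216 = 25/702; with total 38/351.
So P(r = 4 | data) = (4/351) / (38/351) = 2/19.

0.1053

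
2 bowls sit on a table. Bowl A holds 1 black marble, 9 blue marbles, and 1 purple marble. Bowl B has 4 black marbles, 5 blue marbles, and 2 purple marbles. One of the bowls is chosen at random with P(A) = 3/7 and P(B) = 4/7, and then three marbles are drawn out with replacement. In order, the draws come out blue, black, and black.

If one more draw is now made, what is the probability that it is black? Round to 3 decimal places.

For each hypothesis, P(data | H) works out to: P(data | bowl A) = (9/11)(1/11)(1/11) = 0.0067618; P(data | bowl B) = (5/11)(4/11)(4/11) = 0.060105.
The prior-weighted likelihoods are 3/7 · 0.0067618 = 0.0028979, 4/7 · 0.060105 = 0.034346; summing to 0.037244.
The posterior is then P(bowl A | data) = 0.07781, P(bowl B | data) = 0.92219.
Averaging over the posterior, P(black next | data) = (1/11)(0.07781) + (4/11)(0.92219) = 0.34242.

0.342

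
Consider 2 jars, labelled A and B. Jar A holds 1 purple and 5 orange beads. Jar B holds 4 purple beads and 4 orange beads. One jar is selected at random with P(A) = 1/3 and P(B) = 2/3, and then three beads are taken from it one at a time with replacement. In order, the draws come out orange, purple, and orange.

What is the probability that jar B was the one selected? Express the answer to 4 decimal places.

0.6835

Under each hypothesis, the probability of the observed sequence is: P(data | jar A) = (5/6)(1/6)(5/6) = 25/216; P(data | jar B) = (4/8)(4/8)(4/8) = 1/8.
Multiplying each by its prior: 1/3 · 25/216 = 25/648, 2/3 · 1/8 = 1/12; these sum to 79/648.
Therefore the posterior P(jar B | data) = (1/12) / (79/648) = 54/79.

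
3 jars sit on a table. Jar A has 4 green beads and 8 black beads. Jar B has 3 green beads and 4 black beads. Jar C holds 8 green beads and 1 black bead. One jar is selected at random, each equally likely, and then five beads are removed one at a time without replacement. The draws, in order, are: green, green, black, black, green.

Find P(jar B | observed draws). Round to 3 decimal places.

For each hypothesis, P(data | H) works out to: P(data | jar A) = (4/12)(3/11)(8/10)(7/9)(2/8) = 0.014141; P(data | jar B) = (3/7)(2/6)(4/5)(3/4)(1/3) = 0.028571; P(data | jar C) = (8/9)(7/8)(1/7)(0/6) = 0.
Weighting by the prior gives 1/3 · 0.014141 = 0.0047138, 1/3 · 0.028571 = 0.0095238, 1/3 · 0 = 0; summing to 0.014238.
By Bayes' rule, P(jar B | data) = (0.0095238) / (0.014238) = 0.66892.

0.669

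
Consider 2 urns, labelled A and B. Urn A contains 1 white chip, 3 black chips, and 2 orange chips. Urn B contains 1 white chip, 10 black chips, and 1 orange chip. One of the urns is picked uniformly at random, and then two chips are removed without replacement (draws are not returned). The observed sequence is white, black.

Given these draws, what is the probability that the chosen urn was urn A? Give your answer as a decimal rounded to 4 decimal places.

0.5690

The likelihood of the observed sequence under each hypothesis: P(data | urn A) = (1/6)(3/5) = 1/10; P(data | urn B) = (1/12)(10/11) = 5/66.
Weighting by the prior gives 1/2 · 1/10 = 1/20, 1/2 · 5/66 = 5/132; summing to 29/330.
Therefore the posterior P(urn A | data) = (1/20) / (29/330) = 33/58.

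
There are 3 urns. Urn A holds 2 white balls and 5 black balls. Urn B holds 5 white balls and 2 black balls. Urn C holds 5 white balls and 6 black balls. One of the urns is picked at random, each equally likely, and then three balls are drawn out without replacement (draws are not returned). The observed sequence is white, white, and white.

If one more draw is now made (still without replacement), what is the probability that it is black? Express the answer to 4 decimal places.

For each hypothesis, P(data | H) works out to: P(data | urn A) = (2/7)(1/6)(0/5) = 0; P(data | urn B) = (5/7)(4/6)(3/5) = 2/7; P(data | urn C) = (5/11)(4/10)(3/9) = 2/33.
Weighting by the prior gives 1/3 · 0 = 0, 1/3 · 2/7 = 2/21, 1/3 · 2/33 = 2/99; with total 80/693.
Normalising, the posterior is P(urn A | data) = 0, P(urn B | data) = 33/40, P(urn C | data) = 7/40.
Averaging over the posterior, P(black next | data) = (1/2)(33/40) + (3/4)(7/40) = 87/160.

0.5438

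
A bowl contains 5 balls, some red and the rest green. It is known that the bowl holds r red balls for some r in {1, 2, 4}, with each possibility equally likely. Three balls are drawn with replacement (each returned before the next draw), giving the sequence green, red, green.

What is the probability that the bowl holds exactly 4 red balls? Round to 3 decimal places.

0.105

Compute the likelihood of the observed sequence for each case: P(data | r = 1) = (4/5)(1/5)(4/5) = 16/125; P(data | r = 2) = (3/5)(2/5)(3/5) = 18/125; P(data | r = 4) = (1/5)(4/5)(1/5) = 4/125.
The prior-weighted likelihoods are 1/3 · 16/125 = 16/375, 1/3 · 18/125 = 6/125, 1/3 · 4/125 = 4/375; summing to 38/375.
Therefore the posterior P(r = 4 | data) = (4/375) / (38/375) = 2/19.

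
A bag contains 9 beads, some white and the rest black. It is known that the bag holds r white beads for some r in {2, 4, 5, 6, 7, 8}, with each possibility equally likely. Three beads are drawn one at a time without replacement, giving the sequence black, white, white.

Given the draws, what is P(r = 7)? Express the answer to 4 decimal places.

For each hypothesis, P(data | H) works out to: P(data | r = 2) = (7/9)(2/8)(1/7) = 1/36; P(data | r = 4) = (5/9)(4/8)(3/7) = 5/42; P(data | r = 5) = (4/9)(5/8)(4/7) = 10/63; P(data | r = 6) = (3/9)(6/8)(5/7) = 5/28; P(data | r = 7) = (2/9)(7/8)(6/7) = 1/6; P(data | r = 8) = (1/9)(8/8)(7/7) = 1/9.
The prior-weighted likelihoods are 1/6 · 1/36 = 1/216, 1/6 · 5/42 = 5/252, 1/6 · 10/63 = 5/189, 1/6 · 5/28 = 5/168, 1/6 · 1/6 = 1/36, 1/6 · 1/9 = 1/54; with total 8/63.
Therefore the posterior P(r = 7 | data) = (1/36) / (8/63) = 7/32.

0.2188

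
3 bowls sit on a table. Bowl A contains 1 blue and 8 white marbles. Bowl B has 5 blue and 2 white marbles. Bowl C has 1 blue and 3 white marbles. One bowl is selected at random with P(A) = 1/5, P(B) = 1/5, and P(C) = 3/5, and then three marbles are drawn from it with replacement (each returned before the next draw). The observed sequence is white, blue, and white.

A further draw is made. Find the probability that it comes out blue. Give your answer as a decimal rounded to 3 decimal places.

Under each hypothesis, the probability of the observed sequence is: P(data | bowl A) = (8/9)(1/9)(8/9) = 0.087791; P(data | bowl B) = (2/7)(5/7)(2/7) = 0.058309; P(data | bowl C) = (3/4)(1/4)(3/4) = 0.14062.
Multiplying each by its prior: 1/5 · 0.087791 = 0.017558, 1/5 · 0.058309 = 0.011662, 3/5 · 0.14062 = 0.084375; with total 0.1136.
Normalising, the posterior is P(bowl A | data) = 0.15457, P(bowl B | data) = 0.10266, P(bowl C | data) = 0.74277.
Averaging over the posterior, P(blue next | data) = (1/9)(0.15457) + (5/7)(0.10266) + (1/4)(0.74277) = 0.2762.

0.276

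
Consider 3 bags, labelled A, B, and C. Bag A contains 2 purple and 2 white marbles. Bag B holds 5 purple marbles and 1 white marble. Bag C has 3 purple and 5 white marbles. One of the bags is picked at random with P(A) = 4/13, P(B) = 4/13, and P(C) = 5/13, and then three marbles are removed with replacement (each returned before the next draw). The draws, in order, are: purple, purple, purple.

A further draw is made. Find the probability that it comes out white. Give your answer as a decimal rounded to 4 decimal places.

The likelihood of the observed sequence under each hypothesis: P(data | bag A) = (2/4)(2/4)(2/4) = 0.125; P(data | bag B) = (5/6)(5/6)(5/6) = 0.5787; P(data | bag C) = (3/8)(3/8)(3/8) = 0.052734.
The prior-weighted likelihoods are 4/13 · 0.125 = 0.038462, 4/13 · 0.5787 = 0.17806, 5/13 · 0.052734 = 0.020282; summing to 0.23681.
The posterior is then P(bag A | data) = 0.16242, P(bag B | data) = 0.75193, P(bag C | data) = 0.08565.
So P(white next | data) = Σ P(white next | H) P(H | data) = (1/2)(0.16242) + (1/6)(0.75193) + (5/8)(0.08565) = 0.26006.

0.2601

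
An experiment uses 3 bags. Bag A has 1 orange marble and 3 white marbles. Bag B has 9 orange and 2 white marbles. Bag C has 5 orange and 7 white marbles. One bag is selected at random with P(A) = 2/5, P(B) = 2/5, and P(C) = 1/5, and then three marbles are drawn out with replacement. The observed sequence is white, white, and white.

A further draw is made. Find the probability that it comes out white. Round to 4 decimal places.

0.7121

Under each hypothesis, the probability of the observed sequence is: P(data | bag A) = (3/4)(3/4)(3/4) = 0.42188; P(data | bag B) = (2/11)(2/11)(2/11) = 0.0060105; P(data | bag C) = (7/12)(7/12)(7/12) = 0.1985.
Multiplying each by its prior: 2/5 · 0.42188 = 0.16875, 2/5 · 0.0060105 = 0.0024042, 1/5 · 0.1985 = 0.039699; with total 0.21085.
Normalising, the posterior is P(bag A | data) = 0.80032, P(bag B | data) = 0.011402, P(bag C | data) = 0.18828.
The predictive probability is P(white next | data) = (3/4)(0.80032) + (2/11)(0.011402) + (7/12)(0.18828) = 0.71214.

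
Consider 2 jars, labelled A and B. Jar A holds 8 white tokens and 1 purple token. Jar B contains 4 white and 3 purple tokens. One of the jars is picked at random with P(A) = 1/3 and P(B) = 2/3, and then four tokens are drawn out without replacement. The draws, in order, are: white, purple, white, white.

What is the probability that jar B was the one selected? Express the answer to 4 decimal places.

Compute the likelihood of the observed sequence for each case: P(data | jar A) = (8/9)(1/8)(7/7)(6/6) = 1/9; P(data | jar B) = (4/7)(3/6)(3/5)(2/4) = 3/35.
The prior-weighted likelihoods are 1/3 · 1/9 = 1/27, 2/3 · 3/35 = 2/35; summing to 89/945.
By Bayes' rule, P(jar B | data) = (2/35) / (89/945) = 54/89.

0.6067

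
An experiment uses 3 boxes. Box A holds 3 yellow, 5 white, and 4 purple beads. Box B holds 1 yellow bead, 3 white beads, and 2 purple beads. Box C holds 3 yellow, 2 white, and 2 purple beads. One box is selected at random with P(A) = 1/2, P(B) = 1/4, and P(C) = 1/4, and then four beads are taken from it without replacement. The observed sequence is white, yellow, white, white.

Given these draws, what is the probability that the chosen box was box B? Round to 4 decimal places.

0.3548

For each hypothesis, P(data | H) works out to: P(data | box A) = (5/12)(3/11)(4/10)(3/9) = 0.015152; P(data | box B) = (3/6)(1/5)(2/4)(1/3) = 0.016667; P(data | box C) = (2/7)(3/6)(1/5)(0/4) = 0.
Multiplying each by its prior: 1/2 · 0.015152 = 0.0075758, 1/4 · 0.016667 = 0.0041667, 1/4 · 0 = 0; with total 0.011742.
So P(box B | data) = (0.0041667) / (0.011742) = 0.35484.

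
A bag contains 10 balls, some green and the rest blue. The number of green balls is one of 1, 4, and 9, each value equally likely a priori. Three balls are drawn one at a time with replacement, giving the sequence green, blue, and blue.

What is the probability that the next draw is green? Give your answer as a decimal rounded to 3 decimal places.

Under each hypothesis, the probability of the observed sequence is: P(data | r = 1) = (1/10)(9/10)(9/10) = 81/1000; P(data | r = 4) = (4/10)(6/10)(6/10) = 18/125; P(data | r = 9) = (9/10)(1/10)(1/10) = 9/1000.
Multiplying each by its prior: 1/3 · 81/1000 = 27/1000, 1/3 · 18/125 = 6/125, 1/3 · 9/1000 = 3/1000; with total 39/500.
Normalising, the posterior is P(r = 1 | data) = 9/26, P(r = 4 | data) = 8/13, P(r = 9 | data) = 1/26.
The predictive probability is P(green next | data) = (1/10)(9/26) + (2/5)(8/13) + (9/10)(1/26) = 41/130.

0.315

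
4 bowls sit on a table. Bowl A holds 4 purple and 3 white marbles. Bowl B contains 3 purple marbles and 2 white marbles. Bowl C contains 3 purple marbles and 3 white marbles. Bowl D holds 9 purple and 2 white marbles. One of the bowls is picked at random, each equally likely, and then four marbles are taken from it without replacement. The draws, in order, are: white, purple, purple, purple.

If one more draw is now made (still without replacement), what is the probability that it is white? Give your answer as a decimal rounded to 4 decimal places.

0.6208

Under each hypothesis, the probability of the observed sequence is: P(data | bowl A) = (3/7)(4/6)(3/5)(2/4) = 0.085714; P(data | bowl B) = (2/5)(3/4)(2/3)(1/2) = 0.1; P(data | bowl C) = (3/6)(3/5)(2/4)(1/3) = 0.05; P(data | bowl D) = (2/11)(9/10)(8/9)(7/8) = 0.12727.
Multiplying each by its prior: 1/4 · 0.085714 = 0.021429, 1/4 · 0.1 = 0.025, 1/4 · 0.05 = 0.0125, 1/4 · 0.12727 = 0.031818; with total 0.090747.
Normalising, the posterior is P(bowl A | data) = 0.23614, P(bowl B | data) = 0.27549, P(bowl C | data) = 0.13775, P(bowl D | data) = 0.35063.
The predictive probability is P(white next | data) = (2/3)(0.23614) + (1)(0.27549) + (1)(0.13775) + (1/7)(0.35063) = 0.62075.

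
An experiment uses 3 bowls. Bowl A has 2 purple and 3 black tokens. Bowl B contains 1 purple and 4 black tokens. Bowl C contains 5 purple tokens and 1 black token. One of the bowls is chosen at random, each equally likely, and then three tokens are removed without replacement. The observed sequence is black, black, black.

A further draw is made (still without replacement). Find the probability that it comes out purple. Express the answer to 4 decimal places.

The likelihood of the observed sequence under each hypothesis: P(data | bowl A) = (3/5)(2/4)(1/3) = 1/10; P(data | bowl B) = (4/5)(3/4)(2/3) = 2/5; P(data | bowl C) = (1/6)(0/5) = 0.
The prior-weighted likelihoods are 1/3 · 1/10 = 1/30, 1/3 · 2/5 = 2/15, 1/3 · 0 = 0; these sum to 1/6.
Dividing through by the total gives posterior P(bowl A | data) = 1/5, P(bowl B | data) = 4/5, P(bowl C | data) = 0.
Averaging over the posterior, P(purple next | data) = (1)(1/5) + (1/2)(4/5) = 3/5.

0.6000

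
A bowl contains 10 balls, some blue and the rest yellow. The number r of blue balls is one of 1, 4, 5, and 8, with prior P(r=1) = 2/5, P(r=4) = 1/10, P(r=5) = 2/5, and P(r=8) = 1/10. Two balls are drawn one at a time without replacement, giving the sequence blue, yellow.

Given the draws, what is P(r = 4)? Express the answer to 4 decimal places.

0.1364

The likelihood of the observed sequence under each hypothesis: P(data | r = 1) = (1/10)(9/9) = 1/10; P(data | r = 4) = (4/10)(6/9) = 4/15; P(data | r = 5) = (5/10)(5/9) = 5/18; P(data | r = 8) = (8/10)(2/9) = 8/45.
Multiplying each by its prior: 2/5 · 1/10 = 1/25, 1/10 · 4/15 = 2/75, 2/5 · 5/18 = 1/9, 1/10 · 8/45 = 4/225; with total 44/225.
Hence P(r = 4 | data) = (2/75) / (44/225) = 3/22.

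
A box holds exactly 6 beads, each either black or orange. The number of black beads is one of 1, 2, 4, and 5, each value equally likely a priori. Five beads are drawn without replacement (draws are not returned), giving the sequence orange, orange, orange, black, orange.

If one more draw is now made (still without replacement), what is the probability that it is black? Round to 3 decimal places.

Under each hypothesis, the probability of the observed sequence is: P(data | r = 1) = (5/6)(4/5)(3/4)(1/3)(2/2) = 1/6; P(data | r = 2) = (4/6)(3/5)(2/4)(2/3)(1/2) = 1/15; P(data | r = 4) = (2/6)(1/5)(0/4) = 0; P(data | r = 5) = (1/6)(0/5) = 0.
The prior-weighted likelihoods are 1/4 · 1/6 = 1/24, 1/4 · 1/15 = 1/60, 1/4 · 0 = 0, 1/4 · 0 = 0; these sum to 7/120.
Normalising, the posterior is P(r = 1 | data) = 5/7, P(r = 2 | data) = 2/7, P(r = 4 | data) = 0, P(r = 5 | data) = 0.
Averaging over the posterior, P(black next | data) = (0)(5/7) + (1)(2/7) = 2/7.

0.286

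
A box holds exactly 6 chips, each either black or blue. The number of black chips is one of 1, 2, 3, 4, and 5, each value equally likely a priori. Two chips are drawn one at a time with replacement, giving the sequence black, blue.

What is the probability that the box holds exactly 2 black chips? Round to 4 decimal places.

0.2286

Under each hypothesis, the probability of the observed sequence is: P(data | r = 1) = (1/6)(5/6) = 5/36; P(data | r = 2) = (2/6)(4/6) = 2/9; P(data | r = 3) = (3/6)(3/6) = 1/4; P(data | r = 4) = (4/6)(2/6) = 2/9; P(data | r = 5) = (5/6)(1/6) = 5/36.
Weighting by the prior gives 1/5 · 5/36 = 1/36, 1/5 · 2/9 = 2/45, 1/5 · 1/4 = 1/20, 1/5 · 2/9 = 2/45, 1/5 · 5/36 = 1/36; these sum to 7/36.
Therefore the posterior P(r = 2 | data) = (2/45) / (7/36) = 8/35.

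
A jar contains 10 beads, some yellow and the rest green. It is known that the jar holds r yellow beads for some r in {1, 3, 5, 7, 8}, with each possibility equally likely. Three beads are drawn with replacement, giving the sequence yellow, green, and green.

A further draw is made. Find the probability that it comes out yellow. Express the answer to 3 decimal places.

For each hypothesis, P(data | H) works out to: P(data | r = 1) = (1/10)(9/10)(9/10) = 0.081; P(data | r = 3) = (3/10)(7/10)(7/10) = 0.147; P(data | r = 5) = (5/10)(5/10)(5/10) = 0.125; P(data | r = 7) = (7/10)(3/10)(3/10) = 0.063; P(data | r = 8) = (8/10)(2/10)(2/10) = 0.032.
The prior-weighted likelihoods are 1/5 · 0.081 = 0.0162, 1/5 · 0.147 = 0.0294, 1/5 · 0.125 = 0.025, 1/5 · 0.063 = 0.0126, 1/5 · 0.032 = 0.0064; summing to 0.0896.
The posterior is then P(r = 1 | data) = 0.1808, P(r = 3 | data) = 0.32812, P(r = 5 | data) = 0.27902, P(r = 7 | data) = 0.14062, P(r = 8 | data) = 0.071429.
The predictive probability is P(yellow next | data) = (1/10)(0.1808) + (3/10)(0.32812) + (1/2)(0.27902) + (7/10)(0.14062) + (4/5)(0.071429) = 0.41161.

0.412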